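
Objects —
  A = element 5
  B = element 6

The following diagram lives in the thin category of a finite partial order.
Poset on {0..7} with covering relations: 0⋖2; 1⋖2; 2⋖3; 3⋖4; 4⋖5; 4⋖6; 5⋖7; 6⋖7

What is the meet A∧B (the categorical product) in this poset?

Answer: A∧B = 4

Work:
{x : x≤A ∧ x≤B} = {0,1,2,3,4}  (A=5, B=6)
  0 ≤ 4
  1 ≤ 4
  2 ≤ 4
  3 ≤ 4
  4 ≤ 4
glb = 4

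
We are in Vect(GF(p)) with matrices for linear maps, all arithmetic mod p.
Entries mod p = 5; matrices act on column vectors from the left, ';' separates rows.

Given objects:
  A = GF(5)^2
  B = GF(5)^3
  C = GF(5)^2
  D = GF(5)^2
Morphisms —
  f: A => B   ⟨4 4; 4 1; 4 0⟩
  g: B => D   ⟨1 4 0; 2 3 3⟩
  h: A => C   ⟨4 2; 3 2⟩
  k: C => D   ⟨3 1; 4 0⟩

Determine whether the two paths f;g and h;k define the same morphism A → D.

Answer: DOES NOT COMMUTE

Derivation:
1) trace f;g:
  e0=(1,0) f=>(4,4,4) g=>(0,2)
  e1=(0,1) f=>(4,1,0) g=>(3,1)
  result₁ = ⟨0 3; 2 1⟩
2) trace h;k:
  e0=(1,0) h=>(4,3) k=>(0,1)
  e1=(0,1) h=>(2,2) k=>(3,3)
  result₂ = ⟨0 3; 1 3⟩
Equal? differ; not commutative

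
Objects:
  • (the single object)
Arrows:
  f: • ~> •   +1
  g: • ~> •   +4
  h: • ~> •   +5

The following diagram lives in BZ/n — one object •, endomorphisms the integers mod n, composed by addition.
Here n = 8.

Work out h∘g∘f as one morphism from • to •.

  0 +1≡1 +4≡5 +5≡2  (mod 8)
⟦path⟧: +2

Answer: +2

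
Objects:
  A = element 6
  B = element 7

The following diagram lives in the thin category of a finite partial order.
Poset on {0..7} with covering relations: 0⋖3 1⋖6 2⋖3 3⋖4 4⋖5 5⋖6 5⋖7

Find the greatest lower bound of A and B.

Answer: A∧B = 5

Work:
{x : x<=A ∧ x<=B} = {0,2,3,4,5}  (A=6, B=7)
  0 <= 5
  2 <= 5
  3 <= 5
  4 <= 5
  5 <= 5
glb = 5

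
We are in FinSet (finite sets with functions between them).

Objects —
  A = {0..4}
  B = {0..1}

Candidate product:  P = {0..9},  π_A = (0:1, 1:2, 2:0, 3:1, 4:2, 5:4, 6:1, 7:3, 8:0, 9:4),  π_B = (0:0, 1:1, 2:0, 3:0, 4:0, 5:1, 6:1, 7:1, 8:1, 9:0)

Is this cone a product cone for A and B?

|A|·|B| = 5·2 = 10;  |P| = 10
Check the pairing map k ↦ (π_A(k), π_B(k)):
  0 : (1,0)
  1 : (2,1)
  2 : (0,0)
  3 : (1,0)  ✗ repeats pair of k=0
  4 : (2,0)
  5 : (4,1)
  6 : (1,1)
  7 : (3,1)
  8 : (0,1)
  9 : (4,0)
distinct pairs in image: 9 / 10 needed
  → (1,0) hit at k=0 and k=3

Answer: NOT A VALID PRODUCT — duplicate pair at indices 3,0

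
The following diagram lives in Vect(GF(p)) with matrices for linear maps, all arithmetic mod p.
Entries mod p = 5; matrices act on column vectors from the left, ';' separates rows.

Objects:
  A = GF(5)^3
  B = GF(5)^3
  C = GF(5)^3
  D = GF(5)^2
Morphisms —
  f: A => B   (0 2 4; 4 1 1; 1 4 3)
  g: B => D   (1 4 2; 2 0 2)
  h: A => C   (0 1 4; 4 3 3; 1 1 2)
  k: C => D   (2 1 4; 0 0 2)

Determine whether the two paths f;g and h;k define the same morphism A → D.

Answer: COMMUTES

Trace:
1) trace f;g:
  e0=(1,0,0) f=>(0,4,1) g=>(3,2)
  e1=(0,1,0) f=>(2,1,4) g=>(4,2)
  e2=(0,0,1) f=>(4,1,3) g=>(4,4)
  composite₁ = (3 4 4; 2 2 4)
2) trace h;k:
  e0=(1,0,0) h=>(0,4,1) k=>(3,2)
  e1=(0,1,0) h=>(1,3,1) k=>(4,2)
  e2=(0,0,1) h=>(4,3,2) k=>(4,4)
  composite₂ = (3 4 4; 2 2 4)
Equal? same morphism ✓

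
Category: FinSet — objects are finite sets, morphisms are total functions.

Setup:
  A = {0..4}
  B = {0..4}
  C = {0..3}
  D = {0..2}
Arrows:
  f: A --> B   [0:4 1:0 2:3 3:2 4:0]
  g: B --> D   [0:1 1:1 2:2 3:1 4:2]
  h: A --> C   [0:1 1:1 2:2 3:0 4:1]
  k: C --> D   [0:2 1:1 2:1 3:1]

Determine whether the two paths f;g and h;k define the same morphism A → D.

Answer: DOES NOT COMMUTE

Derivation:
Along f;g (path 1):
  0 f-->4 g-->2
  1 f-->0 g-->1
  2 f-->3 g-->1
  3 f-->2 g-->2
  4 f-->0 g-->1
  result₁ = [0:2 1:1 2:1 3:2 4:1]
Along h;k (path 2):
  0 h-->1 k-->1
  1 h-->1 k-->1
  2 h-->2 k-->1
  3 h-->0 k-->2
  4 h-->1 k-->1
  result₂ = [0:1 1:1 2:1 3:2 4:1]
Equal? distinct morphisms ✗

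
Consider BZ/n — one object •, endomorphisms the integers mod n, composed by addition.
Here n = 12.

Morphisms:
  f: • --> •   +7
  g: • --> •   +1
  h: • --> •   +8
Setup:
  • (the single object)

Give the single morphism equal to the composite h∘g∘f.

  0 +7≡7 +1≡8 +8≡4  (mod 12)
composite: +4

Answer: +4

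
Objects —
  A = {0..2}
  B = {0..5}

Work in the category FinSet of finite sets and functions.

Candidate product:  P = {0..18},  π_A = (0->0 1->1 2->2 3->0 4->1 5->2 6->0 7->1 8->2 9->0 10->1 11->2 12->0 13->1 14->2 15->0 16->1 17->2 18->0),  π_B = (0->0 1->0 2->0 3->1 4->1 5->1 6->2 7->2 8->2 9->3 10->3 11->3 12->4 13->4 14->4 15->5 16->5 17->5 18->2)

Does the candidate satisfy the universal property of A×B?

|A|·|B| = 3·6 = 18;  |P| = 19
  → cardinalities differ; no bijection possible.

Answer: NOT A VALID PRODUCT — |P|=19 ≠ |A|·|B|=18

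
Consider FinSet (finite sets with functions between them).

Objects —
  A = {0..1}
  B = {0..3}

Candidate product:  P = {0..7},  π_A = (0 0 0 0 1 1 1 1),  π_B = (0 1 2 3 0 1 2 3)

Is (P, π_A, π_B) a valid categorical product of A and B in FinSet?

|A|·|B| = 2·4 = 8;  |P| = 8
Check the pairing map k ↦ (π_A(k), π_B(k)):
  0 -> (0,0)
  1 -> (0,1)
  2 -> (0,2)
  3 -> (0,3)
  4 -> (1,0)
  5 -> (1,1)
  6 -> (1,2)
  7 -> (1,3)
distinct pairs in image: 8 / 8 needed
  → bijection onto A×B; projections well-typed.

Answer: VALID PRODUCT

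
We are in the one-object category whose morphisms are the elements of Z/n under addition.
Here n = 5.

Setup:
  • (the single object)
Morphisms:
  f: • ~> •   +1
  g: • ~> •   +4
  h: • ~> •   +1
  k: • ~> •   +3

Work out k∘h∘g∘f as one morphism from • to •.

Answer: +4

Work:
  0 +1≡1 +4≡0 +1≡1 +3≡4  (mod 5)
⟦path⟧: +4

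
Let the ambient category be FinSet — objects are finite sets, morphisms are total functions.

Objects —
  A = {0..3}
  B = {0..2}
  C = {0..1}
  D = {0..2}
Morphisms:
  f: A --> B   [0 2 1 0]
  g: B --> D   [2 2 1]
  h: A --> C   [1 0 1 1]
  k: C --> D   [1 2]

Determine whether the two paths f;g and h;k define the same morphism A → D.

Answer: COMMUTES

Trace:
Along f;g (path 1):
  0 f-->0 g-->2
  1 f-->2 g-->1
  2 f-->1 g-->2
  3 f-->0 g-->2
  result₁ = [2 1 2 2]
Along h;k (path 2):
  0 h-->1 k-->2
  1 h-->0 k-->1
  2 h-->1 k-->2
  3 h-->1 k-->2
  result₂ = [2 1 2 2]
Equal? YES — commutes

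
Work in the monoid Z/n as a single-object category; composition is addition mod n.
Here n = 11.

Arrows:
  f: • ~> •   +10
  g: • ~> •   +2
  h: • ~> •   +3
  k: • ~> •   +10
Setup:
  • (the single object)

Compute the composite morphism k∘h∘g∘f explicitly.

Answer: +3

Derivation:
  0 +10≡10 +2≡1 +3≡4 +10≡3  (mod 11)
result: +3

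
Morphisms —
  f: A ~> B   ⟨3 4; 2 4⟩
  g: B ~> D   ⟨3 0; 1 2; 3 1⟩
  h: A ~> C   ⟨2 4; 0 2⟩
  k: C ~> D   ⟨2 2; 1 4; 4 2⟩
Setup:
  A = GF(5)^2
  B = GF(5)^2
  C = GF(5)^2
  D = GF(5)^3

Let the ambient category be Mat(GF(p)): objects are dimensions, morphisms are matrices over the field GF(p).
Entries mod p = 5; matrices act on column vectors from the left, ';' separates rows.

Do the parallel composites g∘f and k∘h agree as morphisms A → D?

Along f;g (path 1):
  e0=⟨1,0⟩ f~>⟨3,2⟩ g~>⟨4,2,1⟩
  e1=⟨0,1⟩ f~>⟨4,4⟩ g~>⟨2,2,1⟩
  result₁ = ⟨4 2; 2 2; 1 1⟩
Along h;k (path 2):
  e0=⟨1,0⟩ h~>⟨2,0⟩ k~>⟨4,2,3⟩
  e1=⟨0,1⟩ h~>⟨4,2⟩ k~>⟨2,2,0⟩
  result₂ = ⟨4 2; 2 2; 3 0⟩
Equal? NO — does not commute

Answer: DOES NOT COMMUTE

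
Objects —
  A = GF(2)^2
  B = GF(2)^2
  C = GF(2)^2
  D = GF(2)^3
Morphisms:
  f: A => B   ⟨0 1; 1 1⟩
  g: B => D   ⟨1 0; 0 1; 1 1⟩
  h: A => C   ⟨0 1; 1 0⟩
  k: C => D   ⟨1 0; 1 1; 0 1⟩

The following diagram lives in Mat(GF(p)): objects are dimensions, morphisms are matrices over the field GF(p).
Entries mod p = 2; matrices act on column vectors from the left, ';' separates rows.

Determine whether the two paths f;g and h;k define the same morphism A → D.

1) trace f;g:
  e0=(1,0) f=>(0,1) g=>(0,1,1)
  e1=(0,1) f=>(1,1) g=>(1,1,0)
  result₁ = ⟨0 1; 1 1; 1 0⟩
2) trace h;k:
  e0=(1,0) h=>(0,1) k=>(0,1,1)
  e1=(0,1) h=>(1,0) k=>(1,1,0)
  result₂ = ⟨0 1; 1 1; 1 0⟩
Equal? YES — commutes

Answer: COMMUTES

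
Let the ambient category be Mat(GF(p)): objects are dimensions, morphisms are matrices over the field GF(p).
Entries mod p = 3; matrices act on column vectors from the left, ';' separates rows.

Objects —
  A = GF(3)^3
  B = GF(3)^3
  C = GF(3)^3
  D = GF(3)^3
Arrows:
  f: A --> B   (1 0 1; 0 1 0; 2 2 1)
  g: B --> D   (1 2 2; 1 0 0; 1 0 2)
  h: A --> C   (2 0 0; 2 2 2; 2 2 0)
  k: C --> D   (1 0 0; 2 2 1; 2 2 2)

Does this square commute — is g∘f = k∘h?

Answer: DOES NOT COMMUTE

Work:
Along f;g (path 1):
  e0=(1,0,0) f-->(1,0,2) g-->(2,1,2)
  e1=(0,1,0) f-->(0,1,2) g-->(0,0,1)
  e2=(0,0,1) f-->(1,0,1) g-->(0,1,0)
  result₁ = (2 0 0; 1 0 1; 2 1 0)
Along h;k (path 2):
  e0=(1,0,0) h-->(2,2,2) k-->(2,1,0)
  e1=(0,1,0) h-->(0,2,2) k-->(0,0,2)
  e2=(0,0,1) h-->(0,2,0) k-->(0,1,1)
  result₂ = (2 0 0; 1 0 1; 0 2 1)
Equal? NO — does not commute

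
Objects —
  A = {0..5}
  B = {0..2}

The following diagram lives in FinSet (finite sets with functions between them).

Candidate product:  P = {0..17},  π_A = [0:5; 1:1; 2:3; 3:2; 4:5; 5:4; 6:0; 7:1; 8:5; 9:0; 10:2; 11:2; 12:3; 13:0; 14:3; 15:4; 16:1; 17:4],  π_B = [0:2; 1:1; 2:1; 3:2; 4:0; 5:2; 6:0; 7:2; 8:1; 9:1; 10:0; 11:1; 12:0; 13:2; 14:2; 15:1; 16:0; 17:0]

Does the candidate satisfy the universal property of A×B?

Answer: VALID PRODUCT

Derivation:
|A|·|B| = 6·3 = 18;  |P| = 18
Check the pairing map k ↦ (π_A(k), π_B(k)):
  0 : (5,2)
  1 : (1,1)
  2 : (3,1)
  3 : (2,2)
  4 : (5,0)
  5 : (4,2)
  6 : (0,0)
  7 : (1,2)
  8 : (5,1)
  9 : (0,1)
  10 : (2,0)
  11 : (2,1)
  12 : (3,0)
  13 : (0,2)
  14 : (3,2)
  15 : (4,1)
  16 : (1,0)
  17 : (4,0)
distinct pairs in image: 18 / 18 needed
  → bijection onto A×B; projections well-typed.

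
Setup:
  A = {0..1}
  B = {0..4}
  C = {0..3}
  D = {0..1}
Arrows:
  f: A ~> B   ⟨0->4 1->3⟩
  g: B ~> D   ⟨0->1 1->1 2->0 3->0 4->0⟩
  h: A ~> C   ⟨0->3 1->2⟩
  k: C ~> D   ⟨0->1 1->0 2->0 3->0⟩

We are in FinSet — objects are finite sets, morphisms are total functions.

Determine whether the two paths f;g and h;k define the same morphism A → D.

1) trace f;g:
  0 f~>4 g~>0
  1 f~>3 g~>0
  composite₁ = ⟨0->0 1->0⟩
2) trace h;k:
  0 h~>3 k~>0
  1 h~>2 k~>0
  composite₂ = ⟨0->0 1->0⟩
Equal? same morphism ✓

Answer: COMMUTES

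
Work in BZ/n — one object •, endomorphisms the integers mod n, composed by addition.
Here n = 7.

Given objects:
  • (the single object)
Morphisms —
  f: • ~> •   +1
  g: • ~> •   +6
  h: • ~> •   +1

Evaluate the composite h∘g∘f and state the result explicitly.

Answer: +1

Work:
  0 +1≡1 +6≡0 +1≡1  (mod 7)
⟦path⟧: +1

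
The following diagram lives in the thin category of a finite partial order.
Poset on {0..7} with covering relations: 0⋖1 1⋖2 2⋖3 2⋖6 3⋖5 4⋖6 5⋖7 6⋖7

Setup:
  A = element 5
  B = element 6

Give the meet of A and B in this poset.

Answer: A∧B = 2

Work:
Common predecessors of 5,6: {0,1,2}
  0 ⊑ 2
  1 ⊑ 2
  2 ⊑ 2
glb = 2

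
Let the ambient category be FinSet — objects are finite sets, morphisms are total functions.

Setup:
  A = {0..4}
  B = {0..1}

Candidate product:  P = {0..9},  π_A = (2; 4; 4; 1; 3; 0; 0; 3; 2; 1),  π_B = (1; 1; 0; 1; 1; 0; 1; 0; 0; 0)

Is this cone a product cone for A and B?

Answer: VALID PRODUCT

Work:
|A|·|B| = 5·2 = 10;  |P| = 10
Check the pairing map k ↦ (π_A(k), π_B(k)):
  0 : (2,1)
  1 : (4,1)
  2 : (4,0)
  3 : (1,1)
  4 : (3,1)
  5 : (0,0)
  6 : (0,1)
  7 : (3,0)
  8 : (2,0)
  9 : (1,0)
distinct pairs in image: 10 / 10 needed
  → bijection onto A×B; projections well-typed.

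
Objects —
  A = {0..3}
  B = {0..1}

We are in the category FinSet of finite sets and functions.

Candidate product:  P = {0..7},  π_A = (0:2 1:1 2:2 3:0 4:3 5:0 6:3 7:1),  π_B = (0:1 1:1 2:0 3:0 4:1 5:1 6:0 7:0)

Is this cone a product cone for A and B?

Answer: VALID PRODUCT

Work:
|A|·|B| = 4·2 = 8;  |P| = 8
Check the pairing map k ↦ (π_A(k), π_B(k)):
  0 : (2,1)
  1 : (1,1)
  2 : (2,0)
  3 : (0,0)
  4 : (3,1)
  5 : (0,1)
  6 : (3,0)
  7 : (1,0)
distinct pairs in image: 8 / 8 needed
  → bijection onto A×B; projections well-typed.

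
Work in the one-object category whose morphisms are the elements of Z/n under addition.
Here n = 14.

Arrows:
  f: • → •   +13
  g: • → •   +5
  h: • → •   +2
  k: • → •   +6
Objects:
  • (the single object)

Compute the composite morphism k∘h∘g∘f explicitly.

Answer: +12

Work:
  0 +13≡13 +5≡4 +2≡6 +6≡12  (mod 14)
result: +12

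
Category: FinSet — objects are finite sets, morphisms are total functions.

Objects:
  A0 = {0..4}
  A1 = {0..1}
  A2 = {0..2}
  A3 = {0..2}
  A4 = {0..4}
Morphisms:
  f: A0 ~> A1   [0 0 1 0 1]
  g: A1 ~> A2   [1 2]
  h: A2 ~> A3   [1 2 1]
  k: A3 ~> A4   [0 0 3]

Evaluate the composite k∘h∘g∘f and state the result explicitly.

Answer: [3 3 0 3 0]

Trace:
  0 f~>0 g~>1 h~>2 k~>3
  1 f~>0 g~>1 h~>2 k~>3
  2 f~>1 g~>2 h~>1 k~>0
  3 f~>0 g~>1 h~>2 k~>3
  4 f~>1 g~>2 h~>1 k~>0
result: [3 3 0 3 0]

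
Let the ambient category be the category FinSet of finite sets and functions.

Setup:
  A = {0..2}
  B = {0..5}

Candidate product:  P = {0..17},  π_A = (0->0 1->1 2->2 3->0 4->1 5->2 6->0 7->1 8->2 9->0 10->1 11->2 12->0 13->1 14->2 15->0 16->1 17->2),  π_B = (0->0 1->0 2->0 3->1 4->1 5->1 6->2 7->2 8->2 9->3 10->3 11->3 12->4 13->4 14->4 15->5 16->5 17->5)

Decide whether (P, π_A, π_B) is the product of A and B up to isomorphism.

|A|·|B| = 3·6 = 18;  |P| = 18
Check the pairing map k ↦ (π_A(k), π_B(k)):
  0 -> (0,0)
  1 -> (1,0)
  2 -> (2,0)
  3 -> (0,1)
  4 -> (1,1)
  5 -> (2,1)
  6 -> (0,2)
  7 -> (1,2)
  8 -> (2,2)
  9 -> (0,3)
  10 -> (1,3)
  11 -> (2,3)
  12 -> (0,4)
  13 -> (1,4)
  14 -> (2,4)
  15 -> (0,5)
  16 -> (1,5)
  17 -> (2,5)
distinct pairs in image: 18 / 18 needed
  → bijection onto A×B; projections well-typed.

Answer: VALID PRODUCT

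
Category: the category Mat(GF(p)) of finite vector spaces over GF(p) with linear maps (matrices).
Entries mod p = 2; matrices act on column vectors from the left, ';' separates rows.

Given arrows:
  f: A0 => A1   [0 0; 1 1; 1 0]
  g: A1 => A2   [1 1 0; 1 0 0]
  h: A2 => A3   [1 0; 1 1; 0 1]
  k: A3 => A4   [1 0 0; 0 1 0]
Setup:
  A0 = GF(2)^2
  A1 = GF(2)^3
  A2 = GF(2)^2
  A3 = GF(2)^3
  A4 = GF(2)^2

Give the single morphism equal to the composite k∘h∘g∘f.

  e0=(1,0) f=>(0,1,1) g=>(1,0) h=>(1,1,0) k=>(1,1)
  e1=(0,1) f=>(0,1,0) g=>(1,0) h=>(1,1,0) k=>(1,1)
result: [1 1; 1 1]

Answer: [1 1; 1 1]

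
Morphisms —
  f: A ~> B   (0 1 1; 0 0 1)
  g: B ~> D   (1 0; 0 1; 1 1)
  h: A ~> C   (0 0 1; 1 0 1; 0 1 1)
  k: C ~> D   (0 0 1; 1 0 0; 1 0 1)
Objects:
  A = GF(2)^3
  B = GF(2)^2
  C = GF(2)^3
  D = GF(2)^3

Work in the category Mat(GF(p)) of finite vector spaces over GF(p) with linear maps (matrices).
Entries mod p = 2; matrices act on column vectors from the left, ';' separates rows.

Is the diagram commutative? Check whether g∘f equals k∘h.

Answer: COMMUTES

Work:
Path 1 = f;g:
  e0=[1,0,0] f~>[0,0] g~>[0,0,0]
  e1=[0,1,0] f~>[1,0] g~>[1,0,1]
  e2=[0,0,1] f~>[1,1] g~>[1,1,0]
  result₁ = (0 1 1; 0 0 1; 0 1 0)
Path 2 = h;k:
  e0=[1,0,0] h~>[0,1,0] k~>[0,0,0]
  e1=[0,1,0] h~>[0,0,1] k~>[1,0,1]
  e2=[0,0,1] h~>[1,1,1] k~>[1,1,0]
  result₂ = (0 1 1; 0 0 1; 0 1 0)
Equal? YES — commutes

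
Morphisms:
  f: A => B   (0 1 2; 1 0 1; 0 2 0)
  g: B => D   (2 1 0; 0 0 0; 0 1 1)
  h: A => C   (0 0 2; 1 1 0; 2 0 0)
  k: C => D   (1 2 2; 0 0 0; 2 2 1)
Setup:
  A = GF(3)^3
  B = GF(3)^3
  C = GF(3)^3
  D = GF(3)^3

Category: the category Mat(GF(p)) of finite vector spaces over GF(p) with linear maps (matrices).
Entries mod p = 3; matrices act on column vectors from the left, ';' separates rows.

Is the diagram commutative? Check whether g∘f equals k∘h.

Answer: DOES NOT COMMUTE

Work:
1) trace f;g:
  e0=⟨1,0,0⟩ f=>⟨0,1,0⟩ g=>⟨1,0,1⟩
  e1=⟨0,1,0⟩ f=>⟨1,0,2⟩ g=>⟨2,0,2⟩
  e2=⟨0,0,1⟩ f=>⟨2,1,0⟩ g=>⟨2,0,1⟩
  composite₁ = (1 2 2; 0 0 0; 1 2 1)
2) trace h;k:
  e0=⟨1,0,0⟩ h=>⟨0,1,2⟩ k=>⟨0,0,1⟩
  e1=⟨0,1,0⟩ h=>⟨0,1,0⟩ k=>⟨2,0,2⟩
  e2=⟨0,0,1⟩ h=>⟨2,0,0⟩ k=>⟨2,0,1⟩
  composite₂ = (0 2 2; 0 0 0; 1 2 1)
Equal? NO — does not commute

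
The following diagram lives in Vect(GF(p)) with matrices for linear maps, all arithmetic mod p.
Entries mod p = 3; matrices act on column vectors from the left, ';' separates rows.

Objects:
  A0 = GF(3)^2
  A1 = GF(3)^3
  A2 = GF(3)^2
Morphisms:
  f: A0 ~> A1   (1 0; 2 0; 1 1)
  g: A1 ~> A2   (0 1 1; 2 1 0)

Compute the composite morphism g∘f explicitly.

Answer: (0 1; 1 0)

Derivation:
  e0=⟨1,0⟩ f~>⟨1,2,1⟩ g~>⟨0,1⟩
  e1=⟨0,1⟩ f~>⟨0,0,1⟩ g~>⟨1,0⟩
composite: (0 1; 1 0)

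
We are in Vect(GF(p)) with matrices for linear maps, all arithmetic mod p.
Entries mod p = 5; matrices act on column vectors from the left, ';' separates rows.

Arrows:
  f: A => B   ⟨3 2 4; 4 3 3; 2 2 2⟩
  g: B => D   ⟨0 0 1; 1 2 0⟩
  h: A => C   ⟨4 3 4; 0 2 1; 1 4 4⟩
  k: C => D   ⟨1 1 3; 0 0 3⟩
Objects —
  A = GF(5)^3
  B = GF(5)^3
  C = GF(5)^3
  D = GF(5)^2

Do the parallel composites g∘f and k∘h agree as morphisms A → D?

Answer: DOES NOT COMMUTE

Trace:
1) trace f;g:
  e0=⟨1,0,0⟩ f=>⟨3,4,2⟩ g=>⟨2,1⟩
  e1=⟨0,1,0⟩ f=>⟨2,3,2⟩ g=>⟨2,3⟩
  e2=⟨0,0,1⟩ f=>⟨4,3,2⟩ g=>⟨2,0⟩
  composite₁ = ⟨2 2 2; 1 3 0⟩
2) trace h;k:
  e0=⟨1,0,0⟩ h=>⟨4,0,1⟩ k=>⟨2,3⟩
  e1=⟨0,1,0⟩ h=>⟨3,2,4⟩ k=>⟨2,2⟩
  e2=⟨0,0,1⟩ h=>⟨4,1,4⟩ k=>⟨2,2⟩
  composite₂ = ⟨2 2 2; 3 2 2⟩
Equal? NO — does not commute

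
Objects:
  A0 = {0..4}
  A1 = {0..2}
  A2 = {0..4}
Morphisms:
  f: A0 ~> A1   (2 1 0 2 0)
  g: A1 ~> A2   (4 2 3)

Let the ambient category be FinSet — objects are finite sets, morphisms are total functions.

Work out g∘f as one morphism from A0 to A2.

Answer: (3 2 4 3 4)

Trace:
  0 f~>2 g~>3
  1 f~>1 g~>2
  2 f~>0 g~>4
  3 f~>2 g~>3
  4 f~>0 g~>4
composite: (3 2 4 3 4)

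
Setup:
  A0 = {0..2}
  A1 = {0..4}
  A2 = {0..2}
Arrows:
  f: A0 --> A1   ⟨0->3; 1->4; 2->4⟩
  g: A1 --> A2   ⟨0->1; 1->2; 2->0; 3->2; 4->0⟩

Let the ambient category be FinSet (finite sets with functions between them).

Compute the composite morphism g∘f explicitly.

  0 f-->3 g-->2
  1 f-->4 g-->0
  2 f-->4 g-->0
result: ⟨0->2; 1->0; 2->0⟩

Answer: ⟨0->2; 1->0; 2->0⟩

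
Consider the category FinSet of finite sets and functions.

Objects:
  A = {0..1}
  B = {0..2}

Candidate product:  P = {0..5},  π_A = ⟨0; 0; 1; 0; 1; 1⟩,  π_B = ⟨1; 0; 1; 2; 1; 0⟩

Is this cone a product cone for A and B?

Answer: NOT A VALID PRODUCT — duplicate pair at indices 4,2

Trace:
|A|·|B| = 2·3 = 6;  |P| = 6
Check the pairing map k ↦ (π_A(k), π_B(k)):
  0 -> (0,1)
  1 -> (0,0)
  2 -> (1,1)
  3 -> (0,2)
  4 -> (1,1)  ✗ repeats pair of k=2
  5 -> (1,0)
distinct pairs in image: 5 / 6 needed
  → (1,1) hit at k=2 and k=4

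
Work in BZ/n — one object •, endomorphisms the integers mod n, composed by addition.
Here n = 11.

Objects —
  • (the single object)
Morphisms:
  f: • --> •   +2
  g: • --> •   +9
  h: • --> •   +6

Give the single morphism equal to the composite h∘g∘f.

Answer: +6

Trace:
  0 +2≡2 +9≡0 +6≡6  (mod 11)
result: +6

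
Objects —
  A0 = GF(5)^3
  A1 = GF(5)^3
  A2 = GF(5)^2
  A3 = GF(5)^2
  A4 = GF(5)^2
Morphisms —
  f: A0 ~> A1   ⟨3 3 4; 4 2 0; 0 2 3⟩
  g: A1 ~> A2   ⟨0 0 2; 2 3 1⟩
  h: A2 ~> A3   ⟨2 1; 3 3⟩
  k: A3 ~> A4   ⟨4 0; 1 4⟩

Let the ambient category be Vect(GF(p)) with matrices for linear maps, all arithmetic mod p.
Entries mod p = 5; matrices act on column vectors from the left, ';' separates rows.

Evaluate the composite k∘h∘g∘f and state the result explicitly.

Answer: ⟨2 3 2; 4 3 2⟩

Derivation:
  e0=[1,0,0] f~>[3,4,0] g~>[0,3] h~>[3,4] k~>[2,4]
  e1=[0,1,0] f~>[3,2,2] g~>[4,4] h~>[2,4] k~>[3,3]
  e2=[0,0,1] f~>[4,0,3] g~>[1,1] h~>[3,1] k~>[2,2]
⟦path⟧: ⟨2 3 2; 4 3 2⟩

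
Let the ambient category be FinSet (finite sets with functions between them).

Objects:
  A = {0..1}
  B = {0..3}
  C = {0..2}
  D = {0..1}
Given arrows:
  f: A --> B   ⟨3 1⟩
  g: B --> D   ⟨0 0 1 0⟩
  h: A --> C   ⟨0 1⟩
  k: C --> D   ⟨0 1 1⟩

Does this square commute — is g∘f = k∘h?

1) trace f;g:
  0 f-->3 g-->0
  1 f-->1 g-->0
  composite₁ = ⟨0 0⟩
2) trace h;k:
  0 h-->0 k-->0
  1 h-->1 k-->1
  composite₂ = ⟨0 1⟩
Equal? differ; not commutative

Answer: DOES NOT COMMUTE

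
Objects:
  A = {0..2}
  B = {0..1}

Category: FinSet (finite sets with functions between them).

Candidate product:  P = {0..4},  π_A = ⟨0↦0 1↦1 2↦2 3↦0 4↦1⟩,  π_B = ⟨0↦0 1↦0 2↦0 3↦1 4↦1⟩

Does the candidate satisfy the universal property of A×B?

Answer: NOT A VALID PRODUCT — |P|=5 ≠ |A|·|B|=6

Work:
|A|·|B| = 3·2 = 6;  |P| = 5
  → cardinalities differ; no bijection possible.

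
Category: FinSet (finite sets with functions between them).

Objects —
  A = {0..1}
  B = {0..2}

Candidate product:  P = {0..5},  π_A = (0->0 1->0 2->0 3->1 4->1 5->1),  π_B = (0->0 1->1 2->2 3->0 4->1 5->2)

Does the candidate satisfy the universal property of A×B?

|A|·|B| = 2·3 = 6;  |P| = 6
Check the pairing map k ↦ (π_A(k), π_B(k)):
  0 -> (0,0)
  1 -> (0,1)
  2 -> (0,2)
  3 -> (1,0)
  4 -> (1,1)
  5 -> (1,2)
distinct pairs in image: 6 / 6 needed
  → bijection onto A×B; projections well-typed.

Answer: VALID PRODUCT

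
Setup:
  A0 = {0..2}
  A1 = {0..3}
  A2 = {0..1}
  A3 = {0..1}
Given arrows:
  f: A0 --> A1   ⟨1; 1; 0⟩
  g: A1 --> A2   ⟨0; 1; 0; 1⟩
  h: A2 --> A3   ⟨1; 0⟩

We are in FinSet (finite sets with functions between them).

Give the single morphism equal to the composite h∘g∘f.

Answer: ⟨0; 0; 1⟩

Derivation:
  0 f-->1 g-->1 h-->0
  1 f-->1 g-->1 h-->0
  2 f-->0 g-->0 h-->1
composite: ⟨0; 0; 1⟩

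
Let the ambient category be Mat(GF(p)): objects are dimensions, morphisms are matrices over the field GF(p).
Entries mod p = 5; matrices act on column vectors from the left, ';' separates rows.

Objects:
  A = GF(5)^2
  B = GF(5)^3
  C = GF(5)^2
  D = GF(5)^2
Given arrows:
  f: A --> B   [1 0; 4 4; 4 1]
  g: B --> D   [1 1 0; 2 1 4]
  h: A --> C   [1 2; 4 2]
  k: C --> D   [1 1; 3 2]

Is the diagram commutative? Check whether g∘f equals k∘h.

Path 1 = f;g:
  e0=(1,0) f-->(1,4,4) g-->(0,2)
  e1=(0,1) f-->(0,4,1) g-->(4,3)
  ⟦path⟧₁ = [0 4; 2 3]
Path 2 = h;k:
  e0=(1,0) h-->(1,4) k-->(0,1)
  e1=(0,1) h-->(2,2) k-->(4,0)
  ⟦path⟧₂ = [0 4; 1 0]
Equal? distinct morphisms ✗

Answer: DOES NOT COMMUTE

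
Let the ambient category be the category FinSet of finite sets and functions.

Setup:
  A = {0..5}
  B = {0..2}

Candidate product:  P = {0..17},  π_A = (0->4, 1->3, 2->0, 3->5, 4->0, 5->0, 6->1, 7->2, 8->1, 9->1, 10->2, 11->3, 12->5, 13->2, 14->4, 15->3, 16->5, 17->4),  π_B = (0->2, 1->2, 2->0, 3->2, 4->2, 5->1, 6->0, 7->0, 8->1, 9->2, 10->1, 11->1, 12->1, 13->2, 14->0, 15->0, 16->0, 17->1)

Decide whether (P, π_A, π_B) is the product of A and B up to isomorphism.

|A|·|B| = 6·3 = 18;  |P| = 18
Check the pairing map k ↦ (π_A(k), π_B(k)):
  0 -> (4,2)
  1 -> (3,2)
  2 -> (0,0)
  3 -> (5,2)
  4 -> (0,2)
  5 -> (0,1)
  6 -> (1,0)
  7 -> (2,0)
  8 -> (1,1)
  9 -> (1,2)
  10 -> (2,1)
  11 -> (3,1)
  12 -> (5,1)
  13 -> (2,2)
  14 -> (4,0)
  15 -> (3,0)
  16 -> (5,0)
  17 -> (4,1)
distinct pairs in image: 18 / 18 needed
  → bijection onto A×B; projections well-typed.

Answer: VALID PRODUCT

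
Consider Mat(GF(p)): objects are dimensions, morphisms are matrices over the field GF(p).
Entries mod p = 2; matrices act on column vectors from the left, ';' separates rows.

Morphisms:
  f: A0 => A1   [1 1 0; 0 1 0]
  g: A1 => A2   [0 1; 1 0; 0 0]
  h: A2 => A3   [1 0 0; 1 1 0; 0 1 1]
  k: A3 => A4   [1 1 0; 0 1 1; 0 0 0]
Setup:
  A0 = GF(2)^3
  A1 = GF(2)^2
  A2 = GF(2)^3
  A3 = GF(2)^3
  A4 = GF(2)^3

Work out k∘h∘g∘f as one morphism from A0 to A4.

  e0=[1,0,0] f=>[1,0] g=>[0,1,0] h=>[0,1,1] k=>[1,0,0]
  e1=[0,1,0] f=>[1,1] g=>[1,1,0] h=>[1,0,1] k=>[1,1,0]
  e2=[0,0,1] f=>[0,0] g=>[0,0,0] h=>[0,0,0] k=>[0,0,0]
result: [1 1 0; 0 1 0; 0 0 0]

Answer: [1 1 0; 0 1 0; 0 0 0]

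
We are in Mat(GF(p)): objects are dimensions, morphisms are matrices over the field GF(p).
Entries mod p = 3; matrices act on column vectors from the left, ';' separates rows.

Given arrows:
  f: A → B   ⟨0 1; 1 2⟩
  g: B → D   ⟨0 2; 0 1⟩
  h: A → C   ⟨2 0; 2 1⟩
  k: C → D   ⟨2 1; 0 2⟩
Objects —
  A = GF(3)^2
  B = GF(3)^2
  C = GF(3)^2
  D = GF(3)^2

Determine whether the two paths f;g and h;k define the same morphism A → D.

Answer: DOES NOT COMMUTE

Derivation:
1) trace f;g:
  e0=(1,0) f→(0,1) g→(2,1)
  e1=(0,1) f→(1,2) g→(1,2)
  result₁ = ⟨2 1; 1 2⟩
2) trace h;k:
  e0=(1,0) h→(2,2) k→(0,1)
  e1=(0,1) h→(0,1) k→(1,2)
  result₂ = ⟨0 1; 1 2⟩
Equal? differ; not commutative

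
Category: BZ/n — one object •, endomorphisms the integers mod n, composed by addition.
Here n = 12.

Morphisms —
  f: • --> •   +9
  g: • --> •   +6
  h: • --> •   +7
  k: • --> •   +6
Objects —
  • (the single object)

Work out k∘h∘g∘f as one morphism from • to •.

Answer: +4

Derivation:
  0 +9≡9 +6≡3 +7≡10 +6≡4  (mod 12)
⟦path⟧: +4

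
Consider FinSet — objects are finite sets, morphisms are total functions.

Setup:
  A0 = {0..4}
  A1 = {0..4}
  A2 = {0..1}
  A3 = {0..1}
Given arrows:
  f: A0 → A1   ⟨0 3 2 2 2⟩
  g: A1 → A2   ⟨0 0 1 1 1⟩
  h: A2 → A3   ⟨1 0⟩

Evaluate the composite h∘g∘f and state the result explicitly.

  0 f→0 g→0 h→1
  1 f→3 g→1 h→0
  2 f→2 g→1 h→0
  3 f→2 g→1 h→0
  4 f→2 g→1 h→0
⟦path⟧: ⟨1 0 0 0 0⟩

Answer: ⟨1 0 0 0 0⟩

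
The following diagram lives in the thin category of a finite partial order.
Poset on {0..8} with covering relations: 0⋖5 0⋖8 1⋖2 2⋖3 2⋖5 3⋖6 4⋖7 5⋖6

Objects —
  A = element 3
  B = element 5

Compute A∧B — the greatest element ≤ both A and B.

Common predecessors of 3,5: {1,2}
  1 <= 2
  2 <= 2
glb = 2

Answer: A∧B = 2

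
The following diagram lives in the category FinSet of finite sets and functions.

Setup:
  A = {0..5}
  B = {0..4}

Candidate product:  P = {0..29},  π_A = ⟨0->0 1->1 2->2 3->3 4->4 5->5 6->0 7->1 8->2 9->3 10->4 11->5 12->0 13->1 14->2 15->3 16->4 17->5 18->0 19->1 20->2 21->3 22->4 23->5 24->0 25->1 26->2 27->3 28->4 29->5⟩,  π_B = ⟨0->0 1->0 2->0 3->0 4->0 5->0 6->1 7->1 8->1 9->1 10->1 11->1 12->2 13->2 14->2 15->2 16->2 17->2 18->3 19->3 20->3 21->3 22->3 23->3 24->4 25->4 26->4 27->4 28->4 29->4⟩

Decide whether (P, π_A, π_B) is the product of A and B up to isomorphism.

|A|·|B| = 6·5 = 30;  |P| = 30
Check the pairing map k ↦ (π_A(k), π_B(k)):
  0 -> (0,0)
  1 -> (1,0)
  2 -> (2,0)
  3 -> (3,0)
  4 -> (4,0)
  5 -> (5,0)
  6 -> (0,1)
  7 -> (1,1)
  8 -> (2,1)
  9 -> (3,1)
  10 -> (4,1)
  11 -> (5,1)
  12 -> (0,2)
  13 -> (1,2)
  14 -> (2,2)
  15 -> (3,2)
  16 -> (4,2)
  17 -> (5,2)
  18 -> (0,3)
  19 -> (1,3)
  20 -> (2,3)
  21 -> (3,3)
  22 -> (4,3)
  23 -> (5,3)
  24 -> (0,4)
  25 -> (1,4)
  26 -> (2,4)
  27 -> (3,4)
  28 -> (4,4)
  29 -> (5,4)
distinct pairs in image: 30 / 30 needed
  → bijection onto A×B; projections well-typed.

Answer: VALID PRODUCT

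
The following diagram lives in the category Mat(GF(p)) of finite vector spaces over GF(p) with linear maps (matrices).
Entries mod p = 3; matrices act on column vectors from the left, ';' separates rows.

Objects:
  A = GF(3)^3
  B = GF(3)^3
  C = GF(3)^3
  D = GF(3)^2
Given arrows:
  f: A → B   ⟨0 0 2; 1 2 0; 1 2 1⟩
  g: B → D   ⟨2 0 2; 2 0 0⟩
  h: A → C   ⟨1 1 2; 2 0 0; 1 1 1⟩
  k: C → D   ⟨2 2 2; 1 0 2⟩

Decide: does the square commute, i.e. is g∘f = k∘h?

1) trace f;g:
  e0=[1,0,0] f→[0,1,1] g→[2,0]
  e1=[0,1,0] f→[0,2,2] g→[1,0]
  e2=[0,0,1] f→[2,0,1] g→[0,1]
  result₁ = ⟨2 1 0; 0 0 1⟩
2) trace h;k:
  e0=[1,0,0] h→[1,2,1] k→[2,0]
  e1=[0,1,0] h→[1,0,1] k→[1,0]
  e2=[0,0,1] h→[2,0,1] k→[0,1]
  result₂ = ⟨2 1 0; 0 0 1⟩
Equal? equal; square commutes

Answer: COMMUTES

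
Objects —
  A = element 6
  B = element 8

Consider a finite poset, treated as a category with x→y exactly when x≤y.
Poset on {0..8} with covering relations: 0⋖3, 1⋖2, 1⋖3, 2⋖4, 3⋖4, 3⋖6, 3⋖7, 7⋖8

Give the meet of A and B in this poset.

Answer: A∧B = 3

Derivation:
{x : x≤A ∧ x≤B} = {0,1,3}  (A=6, B=8)
  0 ≤ 3
  1 ≤ 3
  3 ≤ 3
glb = 3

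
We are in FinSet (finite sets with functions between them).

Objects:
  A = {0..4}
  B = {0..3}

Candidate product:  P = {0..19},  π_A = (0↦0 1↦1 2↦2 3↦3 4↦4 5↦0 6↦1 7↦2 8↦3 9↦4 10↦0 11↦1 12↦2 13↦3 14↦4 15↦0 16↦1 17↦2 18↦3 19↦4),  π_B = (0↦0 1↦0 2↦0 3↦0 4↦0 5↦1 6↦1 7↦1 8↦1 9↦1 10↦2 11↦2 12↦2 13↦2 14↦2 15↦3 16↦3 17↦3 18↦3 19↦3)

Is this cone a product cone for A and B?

|A|·|B| = 5·4 = 20;  |P| = 20
Check the pairing map k ↦ (π_A(k), π_B(k)):
  0 ↦ (0,0)
  1 ↦ (1,0)
  2 ↦ (2,0)
  3 ↦ (3,0)
  4 ↦ (4,0)
  5 ↦ (0,1)
  6 ↦ (1,1)
  7 ↦ (2,1)
  8 ↦ (3,1)
  9 ↦ (4,1)
  10 ↦ (0,2)
  11 ↦ (1,2)
  12 ↦ (2,2)
  13 ↦ (3,2)
  14 ↦ (4,2)
  15 ↦ (0,3)
  16 ↦ (1,3)
  17 ↦ (2,3)
  18 ↦ (3,3)
  19 ↦ (4,3)
distinct pairs in image: 20 / 20 needed
  → bijection onto A×B; projections well-typed.

Answer: VALID PRODUCT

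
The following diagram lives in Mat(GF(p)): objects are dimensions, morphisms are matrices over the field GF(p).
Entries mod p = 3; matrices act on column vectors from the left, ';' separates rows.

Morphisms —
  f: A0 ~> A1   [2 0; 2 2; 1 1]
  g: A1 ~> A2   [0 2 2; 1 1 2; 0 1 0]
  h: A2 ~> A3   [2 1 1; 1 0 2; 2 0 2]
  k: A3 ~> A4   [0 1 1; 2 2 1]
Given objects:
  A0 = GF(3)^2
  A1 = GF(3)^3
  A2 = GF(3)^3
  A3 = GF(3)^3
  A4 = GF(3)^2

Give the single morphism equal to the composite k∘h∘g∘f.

Answer: [2 2; 1 0]

Trace:
  e0=[1,0] f~>[2,2,1] g~>[0,0,2] h~>[2,1,1] k~>[2,1]
  e1=[0,1] f~>[0,2,1] g~>[0,1,2] h~>[0,1,1] k~>[2,0]
result: [2 2; 1 0]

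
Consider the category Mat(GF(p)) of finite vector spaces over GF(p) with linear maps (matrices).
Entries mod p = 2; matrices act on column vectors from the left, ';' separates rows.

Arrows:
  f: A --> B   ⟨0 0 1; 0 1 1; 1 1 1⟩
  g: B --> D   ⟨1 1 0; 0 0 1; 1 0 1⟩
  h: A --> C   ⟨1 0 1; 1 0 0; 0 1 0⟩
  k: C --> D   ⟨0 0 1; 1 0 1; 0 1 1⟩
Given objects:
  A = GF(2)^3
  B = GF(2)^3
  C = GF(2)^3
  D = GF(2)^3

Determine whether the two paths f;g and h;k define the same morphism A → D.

Answer: COMMUTES

Derivation:
Path 1 = f;g:
  e0=[1,0,0] f-->[0,0,1] g-->[0,1,1]
  e1=[0,1,0] f-->[0,1,1] g-->[1,1,1]
  e2=[0,0,1] f-->[1,1,1] g-->[0,1,0]
  ⟦path⟧₁ = ⟨0 1 0; 1 1 1; 1 1 0⟩
Path 2 = h;k:
  e0=[1,0,0] h-->[1,1,0] k-->[0,1,1]
  e1=[0,1,0] h-->[0,0,1] k-->[1,1,1]
  e2=[0,0,1] h-->[1,0,0] k-->[0,1,0]
  ⟦path⟧₂ = ⟨0 1 0; 1 1 1; 1 1 0⟩
Equal? equal; square commutes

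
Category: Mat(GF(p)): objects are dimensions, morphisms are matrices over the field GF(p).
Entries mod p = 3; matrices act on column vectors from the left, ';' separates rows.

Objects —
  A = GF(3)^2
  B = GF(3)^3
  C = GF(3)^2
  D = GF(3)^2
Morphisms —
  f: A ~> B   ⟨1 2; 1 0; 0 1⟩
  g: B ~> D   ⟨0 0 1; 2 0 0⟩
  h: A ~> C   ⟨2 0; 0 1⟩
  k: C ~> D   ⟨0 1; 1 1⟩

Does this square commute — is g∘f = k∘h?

Answer: COMMUTES

Work:
1) trace f;g:
  e0=[1,0] f~>[1,1,0] g~>[0,2]
  e1=[0,1] f~>[2,0,1] g~>[1,1]
  ⟦path⟧₁ = ⟨0 1; 2 1⟩
2) trace h;k:
  e0=[1,0] h~>[2,0] k~>[0,2]
  e1=[0,1] h~>[0,1] k~>[1,1]
  ⟦path⟧₂ = ⟨0 1; 2 1⟩
Equal? YES — commutes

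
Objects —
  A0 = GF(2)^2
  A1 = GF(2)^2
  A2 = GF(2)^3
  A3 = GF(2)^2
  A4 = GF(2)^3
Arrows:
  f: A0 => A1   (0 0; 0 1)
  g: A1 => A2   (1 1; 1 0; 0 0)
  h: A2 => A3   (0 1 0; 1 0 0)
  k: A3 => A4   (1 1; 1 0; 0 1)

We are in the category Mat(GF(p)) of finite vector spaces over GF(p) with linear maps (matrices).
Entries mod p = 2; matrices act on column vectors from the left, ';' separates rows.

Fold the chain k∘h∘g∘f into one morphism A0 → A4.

  e0=[1,0] f=>[0,0] g=>[0,0,0] h=>[0,0] k=>[0,0,0]
  e1=[0,1] f=>[0,1] g=>[1,0,0] h=>[0,1] k=>[1,0,1]
result: (0 1; 0 0; 0 1)

Answer: (0 1; 0 0; 0 1)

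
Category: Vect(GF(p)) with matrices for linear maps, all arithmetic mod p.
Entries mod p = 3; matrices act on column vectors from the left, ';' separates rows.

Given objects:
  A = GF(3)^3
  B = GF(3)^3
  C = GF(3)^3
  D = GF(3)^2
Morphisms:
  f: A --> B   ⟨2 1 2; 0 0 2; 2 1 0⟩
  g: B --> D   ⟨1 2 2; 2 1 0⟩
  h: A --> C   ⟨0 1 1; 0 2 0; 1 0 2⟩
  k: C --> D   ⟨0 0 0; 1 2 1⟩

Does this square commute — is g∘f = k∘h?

1) trace f;g:
  e0=[1,0,0] f-->[2,0,2] g-->[0,1]
  e1=[0,1,0] f-->[1,0,1] g-->[0,2]
  e2=[0,0,1] f-->[2,2,0] g-->[0,0]
  result₁ = ⟨0 0 0; 1 2 0⟩
2) trace h;k:
  e0=[1,0,0] h-->[0,0,1] k-->[0,1]
  e1=[0,1,0] h-->[1,2,0] k-->[0,2]
  e2=[0,0,1] h-->[1,0,2] k-->[0,0]
  result₂ = ⟨0 0 0; 1 2 0⟩
Equal? equal; square commutes

Answer: COMMUTES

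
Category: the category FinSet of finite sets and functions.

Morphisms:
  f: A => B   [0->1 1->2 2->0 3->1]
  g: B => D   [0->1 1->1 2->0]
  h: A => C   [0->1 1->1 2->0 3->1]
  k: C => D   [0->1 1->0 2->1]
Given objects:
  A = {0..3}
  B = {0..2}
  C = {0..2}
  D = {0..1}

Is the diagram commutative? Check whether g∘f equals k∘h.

Answer: DOES NOT COMMUTE

Derivation:
Along f;g (path 1):
  0 f=>1 g=>1
  1 f=>2 g=>0
  2 f=>0 g=>1
  3 f=>1 g=>1
  composite₁ = [0->1 1->0 2->1 3->1]
Along h;k (path 2):
  0 h=>1 k=>0
  1 h=>1 k=>0
  2 h=>0 k=>1
  3 h=>1 k=>0
  composite₂ = [0->0 1->0 2->1 3->0]
Equal? distinct morphisms ✗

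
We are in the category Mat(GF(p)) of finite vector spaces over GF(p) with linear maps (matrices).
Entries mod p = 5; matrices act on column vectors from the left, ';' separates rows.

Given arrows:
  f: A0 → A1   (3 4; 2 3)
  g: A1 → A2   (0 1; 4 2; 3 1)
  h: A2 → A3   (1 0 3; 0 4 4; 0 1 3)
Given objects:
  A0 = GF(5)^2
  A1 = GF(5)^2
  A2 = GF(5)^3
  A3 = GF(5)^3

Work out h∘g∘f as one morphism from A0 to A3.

  e0=[1,0] f→[3,2] g→[2,1,1] h→[0,3,4]
  e1=[0,1] f→[4,3] g→[3,2,0] h→[3,3,2]
⟦path⟧: (0 3; 3 3; 4 2)

Answer: (0 3; 3 3; 4 2)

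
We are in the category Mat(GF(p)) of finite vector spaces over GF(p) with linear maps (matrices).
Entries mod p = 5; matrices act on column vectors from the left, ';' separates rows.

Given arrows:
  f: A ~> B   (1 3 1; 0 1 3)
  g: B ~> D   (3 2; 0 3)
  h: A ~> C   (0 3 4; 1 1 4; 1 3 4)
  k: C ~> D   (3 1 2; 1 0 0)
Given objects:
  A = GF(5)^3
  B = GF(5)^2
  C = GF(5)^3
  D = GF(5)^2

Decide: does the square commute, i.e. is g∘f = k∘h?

1) trace f;g:
  e0=[1,0,0] f~>[1,0] g~>[3,0]
  e1=[0,1,0] f~>[3,1] g~>[1,3]
  e2=[0,0,1] f~>[1,3] g~>[4,4]
  composite₁ = (3 1 4; 0 3 4)
2) trace h;k:
  e0=[1,0,0] h~>[0,1,1] k~>[3,0]
  e1=[0,1,0] h~>[3,1,3] k~>[1,3]
  e2=[0,0,1] h~>[4,4,4] k~>[4,4]
  composite₂ = (3 1 4; 0 3 4)
Equal? equal; square commutes

Answer: COMMUTES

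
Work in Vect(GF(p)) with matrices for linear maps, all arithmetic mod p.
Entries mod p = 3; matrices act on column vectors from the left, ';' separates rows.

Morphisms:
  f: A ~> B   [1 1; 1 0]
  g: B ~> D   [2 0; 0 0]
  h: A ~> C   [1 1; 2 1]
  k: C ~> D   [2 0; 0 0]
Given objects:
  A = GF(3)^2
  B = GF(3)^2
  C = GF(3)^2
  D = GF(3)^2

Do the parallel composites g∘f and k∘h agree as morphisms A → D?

Along f;g (path 1):
  e0=(1,0) f~>(1,1) g~>(2,0)
  e1=(0,1) f~>(1,0) g~>(2,0)
  composite₁ = [2 2; 0 0]
Along h;k (path 2):
  e0=(1,0) h~>(1,2) k~>(2,0)
  e1=(0,1) h~>(1,1) k~>(2,0)
  composite₂ = [2 2; 0 0]
Equal? equal; square commutes

Answer: COMMUTES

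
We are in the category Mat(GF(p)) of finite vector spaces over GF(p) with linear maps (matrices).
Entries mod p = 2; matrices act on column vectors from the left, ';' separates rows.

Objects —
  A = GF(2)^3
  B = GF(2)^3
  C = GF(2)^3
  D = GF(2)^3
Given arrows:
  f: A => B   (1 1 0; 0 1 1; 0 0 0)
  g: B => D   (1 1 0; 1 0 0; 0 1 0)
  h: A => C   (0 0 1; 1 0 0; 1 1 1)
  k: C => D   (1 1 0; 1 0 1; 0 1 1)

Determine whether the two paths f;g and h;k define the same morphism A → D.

Answer: COMMUTES

Work:
1) trace f;g:
  e0=(1,0,0) f=>(1,0,0) g=>(1,1,0)
  e1=(0,1,0) f=>(1,1,0) g=>(0,1,1)
  e2=(0,0,1) f=>(0,1,0) g=>(1,0,1)
  composite₁ = (1 0 1; 1 1 0; 0 1 1)
2) trace h;k:
  e0=(1,0,0) h=>(0,1,1) k=>(1,1,0)
  e1=(0,1,0) h=>(0,0,1) k=>(0,1,1)
  e2=(0,0,1) h=>(1,0,1) k=>(1,0,1)
  composite₂ = (1 0 1; 1 1 0; 0 1 1)
Equal? same morphism ✓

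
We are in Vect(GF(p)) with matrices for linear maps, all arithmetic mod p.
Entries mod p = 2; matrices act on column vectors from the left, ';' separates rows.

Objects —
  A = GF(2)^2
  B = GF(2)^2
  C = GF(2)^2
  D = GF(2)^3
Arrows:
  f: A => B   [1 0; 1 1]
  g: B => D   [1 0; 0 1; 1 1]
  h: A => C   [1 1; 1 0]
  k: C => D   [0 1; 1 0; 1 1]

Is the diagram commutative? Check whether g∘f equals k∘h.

Answer: COMMUTES

Work:
Path 1 = f;g:
  e0=(1,0) f=>(1,1) g=>(1,1,0)
  e1=(0,1) f=>(0,1) g=>(0,1,1)
  ⟦path⟧₁ = [1 0; 1 1; 0 1]
Path 2 = h;k:
  e0=(1,0) h=>(1,1) k=>(1,1,0)
  e1=(0,1) h=>(1,0) k=>(0,1,1)
  ⟦path⟧₂ = [1 0; 1 1; 0 1]
Equal? equal; square commutes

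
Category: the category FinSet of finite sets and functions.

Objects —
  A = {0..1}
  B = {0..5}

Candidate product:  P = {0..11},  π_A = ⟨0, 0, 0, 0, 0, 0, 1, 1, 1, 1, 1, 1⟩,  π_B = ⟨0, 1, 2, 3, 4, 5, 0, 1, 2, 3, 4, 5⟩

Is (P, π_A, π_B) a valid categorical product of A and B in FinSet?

Answer: VALID PRODUCT

Trace:
|A|·|B| = 2·6 = 12;  |P| = 12
Check the pairing map k ↦ (π_A(k), π_B(k)):
  0 ↦ (0,0)
  1 ↦ (0,1)
  2 ↦ (0,2)
  3 ↦ (0,3)
  4 ↦ (0,4)
  5 ↦ (0,5)
  6 ↦ (1,0)
  7 ↦ (1,1)
  8 ↦ (1,2)
  9 ↦ (1,3)
  10 ↦ (1,4)
  11 ↦ (1,5)
distinct pairs in image: 12 / 12 needed
  → bijection onto A×B; projections well-typed.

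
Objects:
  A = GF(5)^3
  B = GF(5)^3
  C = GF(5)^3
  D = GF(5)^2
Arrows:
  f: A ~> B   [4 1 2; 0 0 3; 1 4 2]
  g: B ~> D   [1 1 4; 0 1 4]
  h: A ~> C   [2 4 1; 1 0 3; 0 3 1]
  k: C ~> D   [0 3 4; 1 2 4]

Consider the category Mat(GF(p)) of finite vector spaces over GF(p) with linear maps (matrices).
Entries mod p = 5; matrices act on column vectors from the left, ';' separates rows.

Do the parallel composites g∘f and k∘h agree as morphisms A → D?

Answer: COMMUTES

Trace:
Along f;g (path 1):
  e0=[1,0,0] f~>[4,0,1] g~>[3,4]
  e1=[0,1,0] f~>[1,0,4] g~>[2,1]
  e2=[0,0,1] f~>[2,3,2] g~>[3,1]
  composite₁ = [3 2 3; 4 1 1]
Along h;k (path 2):
  e0=[1,0,0] h~>[2,1,0] k~>[3,4]
  e1=[0,1,0] h~>[4,0,3] k~>[2,1]
  e2=[0,0,1] h~>[1,3,1] k~>[3,1]
  composite₂ = [3 2 3; 4 1 1]
Equal? YES — commutes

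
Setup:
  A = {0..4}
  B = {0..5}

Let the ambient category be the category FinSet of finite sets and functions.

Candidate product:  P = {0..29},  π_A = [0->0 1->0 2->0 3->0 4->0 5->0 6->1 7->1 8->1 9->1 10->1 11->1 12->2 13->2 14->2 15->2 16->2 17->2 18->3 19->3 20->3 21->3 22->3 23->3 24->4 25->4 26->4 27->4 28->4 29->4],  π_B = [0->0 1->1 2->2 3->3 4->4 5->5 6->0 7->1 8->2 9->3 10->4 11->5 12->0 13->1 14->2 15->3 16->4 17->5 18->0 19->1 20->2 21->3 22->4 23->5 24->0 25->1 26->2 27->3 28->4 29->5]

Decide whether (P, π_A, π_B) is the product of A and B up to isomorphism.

|A|·|B| = 5·6 = 30;  |P| = 30
Check the pairing map k ↦ (π_A(k), π_B(k)):
  0 -> (0,0)
  1 -> (0,1)
  2 -> (0,2)
  3 -> (0,3)
  4 -> (0,4)
  5 -> (0,5)
  6 -> (1,0)
  7 -> (1,1)
  8 -> (1,2)
  9 -> (1,3)
  10 -> (1,4)
  11 -> (1,5)
  12 -> (2,0)
  13 -> (2,1)
  14 -> (2,2)
  15 -> (2,3)
  16 -> (2,4)
  17 -> (2,5)
  18 -> (3,0)
  19 -> (3,1)
  20 -> (3,2)
  21 -> (3,3)
  22 -> (3,4)
  23 -> (3,5)
  24 -> (4,0)
  25 -> (4,1)
  26 -> (4,2)
  27 -> (4,3)
  28 -> (4,4)
  29 -> (4,5)
distinct pairs in image: 30 / 30 needed
  → bijection onto A×B; projections well-typed.

Answer: VALID PRODUCT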